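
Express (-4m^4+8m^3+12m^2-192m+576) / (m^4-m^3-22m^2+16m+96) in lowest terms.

Euclidean algorithm in ℚ[m]:
  -4m^4+8m^3+12m^2-192m+576 = (-4)(m^4-m^3-22m^2+16m+96) + (4m^3-76m^2-128m+960)
  m^4-m^3-22m^2+16m+96 = ((1/4)m+9/2)(4m^3-76m^2-128m+960) + (352m^2+352m-4224)
  4m^3-76m^2-128m+960 = ((1/88)m-5/22)(352m^2+352m-4224) + (0)
Last nonzero remainder: 352m^2+352m-4224. Dividing through by 352 gives the monic gcd m^2+m-12.
Cancel m^2+m-12 from numerator and denominator to get the reduced form.

(-4m^2+12m-48)/(m^2-2m-8)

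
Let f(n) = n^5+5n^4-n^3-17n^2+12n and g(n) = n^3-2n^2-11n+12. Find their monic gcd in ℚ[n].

n^2+2n-3

By polynomial division,
  n^5+5n^4-n^3-17n^2+12n = (n^2+7n+24)(n^3-2n^2-11n+12) + (96n^2+192n-288)
  n^3-2n^2-11n+12 = ((1/96)n-1/24)(96n^2+192n-288) + (0)
Last nonzero remainder: 96n^2+192n-288. Dividing through by 96 gives the monic gcd n^2+2n-3.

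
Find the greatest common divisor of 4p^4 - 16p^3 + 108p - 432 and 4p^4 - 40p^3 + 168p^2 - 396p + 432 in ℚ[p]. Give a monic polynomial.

Repeated division with remainder:
  4p^4 - 16p^3 + 108p - 432 = (4p^4 - 40p^3 + 168p^2 - 396p + 432) + (24p^3 - 168p^2 + 504p - 864)
  4p^4 - 40p^3 + 168p^2 - 396p + 432 = ((1/6)p - 1/2)(24p^3 - 168p^2 + 504p - 864) + (0)
Last nonzero remainder: 24p^3 - 168p^2 + 504p - 864. Dividing through by 24 gives the monic gcd p^3 - 7p^2 + 21p - 36.

p^3 - 7p^2 + 21p - 36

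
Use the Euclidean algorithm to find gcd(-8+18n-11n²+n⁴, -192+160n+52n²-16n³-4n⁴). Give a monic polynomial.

-4+3n+n²

Euclidean algorithm in ℚ[n]:
  n⁴-11n²+18n-8 = (-1/4)(-4n⁴-16n³+52n²+160n-192) + (-4n³+2n²+58n-56)
  -4n⁴-16n³+52n²+160n-192 = (n+9/2)(-4n³+2n²+58n-56) + (-15n²-45n+60)
  -4n³+2n²+58n-56 = ((4/15)n-14/15)(-15n²-45n+60) + (0)
Last nonzero remainder: -15n²-45n+60. Dividing through by -15 gives the monic gcd n²+3n-4.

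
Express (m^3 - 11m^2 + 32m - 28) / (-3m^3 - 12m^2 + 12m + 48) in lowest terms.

Repeated division with remainder:
  m^3 - 11m^2 + 32m - 28 = (-1/3)(-3m^3 - 12m^2 + 12m + 48) + (-15m^2 + 36m - 12)
  -3m^3 - 12m^2 + 12m + 48 = ((1/5)m + 32/25)(-15m^2 + 36m - 12) + (-(792/25)m + 1584/25)
  -15m^2 + 36m - 12 = ((125/264)m - 25/132)(-(792/25)m + 1584/25) + (0)
Last nonzero remainder: -(792/25)m + 1584/25. Dividing through by -792/25 gives the monic gcd m - 2.
Cancel m - 2 from numerator and denominator to get the reduced form.

(-m^2 + 9m - 14)/(3m^2 + 18m + 24)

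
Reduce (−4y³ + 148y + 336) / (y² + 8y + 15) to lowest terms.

(−4y² + 12y + 112)/(y + 5)

Repeated division with remainder:
  −4y³ + 148y + 336 = (−4y + 32)(y² + 8y + 15) + (−48y − 144)
  y² + 8y + 15 = (−(1/48)y − 5/48)(−48y − 144) + (0)
Last nonzero remainder: −48y − 144. Dividing through by −48 gives the monic gcd y + 3.
Cancel y + 3 from numerator and denominator to get the reduced form.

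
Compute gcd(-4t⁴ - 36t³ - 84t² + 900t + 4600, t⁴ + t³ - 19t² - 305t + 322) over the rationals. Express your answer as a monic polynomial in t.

Apply the Euclidean algorithm:
  -4t⁴ - 36t³ - 84t² + 900t + 4600 = (-4)(t⁴ + t³ - 19t² - 305t + 322) + (-32t³ - 160t² - 320t + 5888)
  t⁴ + t³ - 19t² - 305t + 322 = (-(1/32)t + 1/8)(-32t³ - 160t² - 320t + 5888) + (-9t² - 81t - 414)
  -32t³ - 160t² - 320t + 5888 = ((32/9)t - 128/9)(-9t² - 81t - 414) + (0)
Last nonzero remainder: -9t² - 81t - 414. Dividing through by -9 gives the monic gcd t² + 9t + 46.

t² + 9t + 46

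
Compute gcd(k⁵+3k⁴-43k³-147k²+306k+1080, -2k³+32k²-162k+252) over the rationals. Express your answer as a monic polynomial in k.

Repeated division with remainder:
  k⁵+3k⁴-43k³-147k²+306k+1080 = (-(1/2)k²-(19/2)k-90)(-2k³+32k²-162k+252) + (1320k²-11880k+23760)
  -2k³+32k²-162k+252 = (-(1/660)k+7/660)(1320k²-11880k+23760) + (0)
Last nonzero remainder: 1320k²-11880k+23760. Dividing through by 1320 gives the monic gcd k²-9k+18.

k²-9k+18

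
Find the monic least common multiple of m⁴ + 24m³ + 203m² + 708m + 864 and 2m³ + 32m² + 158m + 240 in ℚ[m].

m⁵ + 29m⁴ + 323m³ + 1723m² + 4404m + 4320

By polynomial division,
  m⁴ + 24m³ + 203m² + 708m + 864 = ((1/2)m + 4)(2m³ + 32m² + 158m + 240) + (−4m² − 44m − 96)
  2m³ + 32m² + 158m + 240 = (−(1/2)m − 5/2)(−4m² − 44m − 96) + (0)
Last nonzero remainder: −4m² − 44m − 96. Dividing through by −4 gives the monic gcd m² + 11m + 24.
Then lcm(f, g) = f·g / gcd(f, g); expanding and making the result monic gives the answer.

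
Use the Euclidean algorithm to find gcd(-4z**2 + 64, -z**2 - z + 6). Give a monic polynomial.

1

Repeated division with remainder:
  -4z**2 + 64 = (4)(-z**2 - z + 6) + (4z + 40)
  -z**2 - z + 6 = (-(1/4)z + 9/4)(4z + 40) + (-84)
  4z + 40 = (-(1/21)z - 10/21)(-84) + (0)
The last nonzero remainder is the constant -84, so the polynomials are coprime and gcd = 1.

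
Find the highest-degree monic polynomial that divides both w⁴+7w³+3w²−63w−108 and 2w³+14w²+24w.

w²+7w+12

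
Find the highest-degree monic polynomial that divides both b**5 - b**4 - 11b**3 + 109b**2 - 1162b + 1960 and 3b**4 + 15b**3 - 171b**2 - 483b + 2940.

Apply the Euclidean algorithm:
  b**5 - b**4 - 11b**3 + 109b**2 - 1162b + 1960 = ((1/3)b - 2)(3b**4 + 15b**3 - 171b**2 - 483b + 2940) + (76b**3 - 72b**2 - 3108b + 7840)
  3b**4 + 15b**3 - 171b**2 - 483b + 2940 = ((3/76)b + 339/1444)(76b**3 - 72b**2 - 3108b + 7840) + (-(11340/361)b**2 - (22680/361)b + 396900/361)
  76b**3 - 72b**2 - 3108b + 7840 = (-(6859/2835)b + 2888/405)(-(11340/361)b**2 - (22680/361)b + 396900/361) + (0)
Last nonzero remainder: -(11340/361)b**2 - (22680/361)b + 396900/361. Dividing through by -11340/361 gives the monic gcd b**2 + 2b - 35.

b**2 + 2b - 35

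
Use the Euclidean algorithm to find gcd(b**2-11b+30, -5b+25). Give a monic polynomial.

b-5

Repeated division with remainder:
  b**2-11b+30 = (-(1/5)b+6/5)(-5b+25) + (0)
Last nonzero remainder: -5b+25. Dividing through by -5 gives the monic gcd b-5.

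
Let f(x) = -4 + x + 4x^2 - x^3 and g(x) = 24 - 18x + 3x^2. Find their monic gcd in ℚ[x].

-4 + x

Euclidean algorithm in ℚ[x]:
  -x^3 + 4x^2 + x - 4 = (-(1/3)x - 2/3)(3x^2 - 18x + 24) + (-3x + 12)
  3x^2 - 18x + 24 = (-x + 2)(-3x + 12) + (0)
Last nonzero remainder: -3x + 12. Dividing through by -3 gives the monic gcd x - 4.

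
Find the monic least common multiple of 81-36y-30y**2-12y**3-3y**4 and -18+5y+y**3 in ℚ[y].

54-51y-8y**2+2y**3+2y**4+y**5

By polynomial division,
  -3y**4-12y**3-30y**2-36y+81 = (-3y-12)(y**3+5y-18) + (-15y**2-30y-135)
  y**3+5y-18 = (-(1/15)y+2/15)(-15y**2-30y-135) + (0)
Last nonzero remainder: -15y**2-30y-135. Dividing through by -15 gives the monic gcd y**2+2y+9.
Then lcm(f, g) = f·g / gcd(f, g); expanding and making the result monic gives the answer.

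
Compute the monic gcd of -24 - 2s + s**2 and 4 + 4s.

Euclidean algorithm in ℚ[s]:
  s**2 - 2s - 24 = ((1/4)s - 3/4)(4s + 4) + (-21)
  4s + 4 = (-(4/21)s - 4/21)(-21) + (0)
The last nonzero remainder is the constant -21, so the polynomials are coprime and gcd = 1.

1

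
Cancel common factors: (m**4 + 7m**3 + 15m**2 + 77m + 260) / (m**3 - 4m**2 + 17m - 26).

(m**2 + 9m + 20)/(m - 2)

Apply the Euclidean algorithm:
  m**4 + 7m**3 + 15m**2 + 77m + 260 = (m + 11)(m**3 - 4m**2 + 17m - 26) + (42m**2 - 84m + 546)
  m**3 - 4m**2 + 17m - 26 = ((1/42)m - 1/21)(42m**2 - 84m + 546) + (0)
Last nonzero remainder: 42m**2 - 84m + 546. Dividing through by 42 gives the monic gcd m**2 - 2m + 13.
Cancel m**2 - 2m + 13 from numerator and denominator to get the reduced form.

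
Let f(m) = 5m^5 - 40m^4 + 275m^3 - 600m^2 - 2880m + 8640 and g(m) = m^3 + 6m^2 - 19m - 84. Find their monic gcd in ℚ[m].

Euclidean algorithm in ℚ[m]:
  5m^5 - 40m^4 + 275m^3 - 600m^2 - 2880m + 8640 = (5m^2 - 70m + 790)(m^3 + 6m^2 - 19m - 84) + (-6250m^2 + 6250m + 75000)
  m^3 + 6m^2 - 19m - 84 = (-(1/6250)m - 7/6250)(-6250m^2 + 6250m + 75000) + (0)
Last nonzero remainder: -6250m^2 + 6250m + 75000. Dividing through by -6250 gives the monic gcd m^2 - m - 12.

m^2 - m - 12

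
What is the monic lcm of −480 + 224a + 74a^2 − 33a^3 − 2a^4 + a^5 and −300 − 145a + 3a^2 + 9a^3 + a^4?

−2400 + 640a + 594a^2 − 91a^3 − 43a^4 + 3a^5 + a^6

Repeated division with remainder:
  a^5 − 2a^4 − 33a^3 + 74a^2 + 224a − 480 = (a − 11)(a^4 + 9a^3 + 3a^2 − 145a − 300) + (63a^3 + 252a^2 − 1071a − 3780)
  a^4 + 9a^3 + 3a^2 − 145a − 300 = ((1/63)a + 5/63)(63a^3 + 252a^2 − 1071a − 3780) + (0)
Last nonzero remainder: 63a^3 + 252a^2 − 1071a − 3780. Dividing through by 63 gives the monic gcd a^3 + 4a^2 − 17a − 60.
Then lcm(f, g) = f·g / gcd(f, g); expanding and making the result monic gives the answer.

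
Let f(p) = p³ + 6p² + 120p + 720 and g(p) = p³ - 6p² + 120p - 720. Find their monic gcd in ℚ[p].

p² + 120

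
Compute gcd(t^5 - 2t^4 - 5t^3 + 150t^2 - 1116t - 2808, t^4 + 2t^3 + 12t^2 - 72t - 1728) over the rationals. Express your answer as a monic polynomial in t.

t^2 - 36

By polynomial division,
  t^5 - 2t^4 - 5t^3 + 150t^2 - 1116t - 2808 = (t - 4)(t^4 + 2t^3 + 12t^2 - 72t - 1728) + (-9t^3 + 270t^2 + 324t - 9720)
  t^4 + 2t^3 + 12t^2 - 72t - 1728 = (-(1/9)t - 32/9)(-9t^3 + 270t^2 + 324t - 9720) + (1008t^2 - 36288)
  -9t^3 + 270t^2 + 324t - 9720 = (-(1/112)t + 15/56)(1008t^2 - 36288) + (0)
Last nonzero remainder: 1008t^2 - 36288. Dividing through by 1008 gives the monic gcd t^2 - 36.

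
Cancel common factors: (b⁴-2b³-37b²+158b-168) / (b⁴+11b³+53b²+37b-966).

Euclidean algorithm in ℚ[b]:
  b⁴-2b³-37b²+158b-168 = (b⁴+11b³+53b²+37b-966) + (-13b³-90b²+121b+798)
  b⁴+11b³+53b²+37b-966 = (-(1/13)b-53/169)(-13b³-90b²+121b+798) + ((5760/169)b²+(23040/169)b-120960/169)
  -13b³-90b²+121b+798 = (-(2197/5760)b-3211/2880)((5760/169)b²+(23040/169)b-120960/169) + (0)
Last nonzero remainder: (5760/169)b²+(23040/169)b-120960/169. Dividing through by 5760/169 gives the monic gcd b²+4b-21.
Cancel b²+4b-21 from numerator and denominator to get the reduced form.

(b²-6b+8)/(b²+7b+46)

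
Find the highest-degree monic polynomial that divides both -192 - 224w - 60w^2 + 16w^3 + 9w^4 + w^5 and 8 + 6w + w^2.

By polynomial division,
  w^5 + 9w^4 + 16w^3 - 60w^2 - 224w - 192 = (w^3 + 3w^2 - 10w - 24)(w^2 + 6w + 8) + (0)
The last nonzero remainder w^2 + 6w + 8 is already monic.

8 + 6w + w^2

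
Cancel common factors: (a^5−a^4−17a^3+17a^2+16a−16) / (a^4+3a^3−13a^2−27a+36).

Repeated division with remainder:
  a^5−a^4−17a^3+17a^2+16a−16 = (a−4)(a^4+3a^3−13a^2−27a+36) + (8a^3−8a^2−128a+128)
  a^4+3a^3−13a^2−27a+36 = ((1/8)a+1/2)(8a^3−8a^2−128a+128) + (7a^2+21a−28)
  8a^3−8a^2−128a+128 = ((8/7)a−32/7)(7a^2+21a−28) + (0)
Last nonzero remainder: 7a^2+21a−28. Dividing through by 7 gives the monic gcd a^2+3a−4.
Cancel a^2+3a−4 from numerator and denominator to get the reduced form.

(a^3−4a^2−a+4)/(a^2−9)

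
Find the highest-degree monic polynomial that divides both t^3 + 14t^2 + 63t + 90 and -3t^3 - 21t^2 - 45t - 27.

t + 3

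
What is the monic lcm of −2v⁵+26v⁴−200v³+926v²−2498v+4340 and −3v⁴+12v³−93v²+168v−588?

Apply the Euclidean algorithm:
  −2v⁵+26v⁴−200v³+926v²−2498v+4340 = ((2/3)v−6)(−3v⁴+12v³−93v²+168v−588) + (−66v³+256v²−1098v+812)
  −3v⁴+12v³−93v²+168v−588 = ((1/22)v−2/363)(−66v³+256v²−1098v+812) + (−(15130/363)v²+(15130/121)v−211820/363)
  −66v³+256v²−1098v+812 = ((11979/7565)v−10527/7565)(−(15130/363)v²+(15130/121)v−211820/363) + (0)
Last nonzero remainder: −(15130/363)v²+(15130/121)v−211820/363. Dividing through by −15130/363 gives the monic gcd v²−3v+14.
Then lcm(f, g) = f·g / gcd(f, g); expanding and making the result monic gives the answer.

v⁷−14v⁶+127v⁵−745v⁴+3112v³−9901v²+19656v−30380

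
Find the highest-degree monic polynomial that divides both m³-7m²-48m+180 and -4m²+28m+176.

1

Repeated division with remainder:
  m³-7m²-48m+180 = (-(1/4)m)(-4m²+28m+176) + (-4m+180)
  -4m²+28m+176 = (m+38)(-4m+180) + (-6664)
  -4m+180 = ((1/1666)m-45/1666)(-6664) + (0)
The last nonzero remainder is the constant -6664, so the polynomials are coprime and gcd = 1.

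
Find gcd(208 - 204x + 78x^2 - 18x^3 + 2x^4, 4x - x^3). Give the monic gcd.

By polynomial division,
  2x^4 - 18x^3 + 78x^2 - 204x + 208 = (-2x + 18)(-x^3 + 4x) + (86x^2 - 276x + 208)
  -x^3 + 4x = (-(1/86)x - 69/1849)(86x^2 - 276x + 208) + (-(7176/1849)x + 14352/1849)
  86x^2 - 276x + 208 = (-(79507/3588)x + 1849/69)(-(7176/1849)x + 14352/1849) + (0)
Last nonzero remainder: -(7176/1849)x + 14352/1849. Dividing through by -7176/1849 gives the monic gcd x - 2.

-2 + x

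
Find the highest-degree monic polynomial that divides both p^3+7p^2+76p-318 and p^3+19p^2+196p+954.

Repeated division with remainder:
  p^3+7p^2+76p-318 = (p^3+19p^2+196p+954) + (-12p^2-120p-1272)
  p^3+19p^2+196p+954 = (-(1/12)p-3/4)(-12p^2-120p-1272) + (0)
Last nonzero remainder: -12p^2-120p-1272. Dividing through by -12 gives the monic gcd p^2+10p+106.

p^2+10p+106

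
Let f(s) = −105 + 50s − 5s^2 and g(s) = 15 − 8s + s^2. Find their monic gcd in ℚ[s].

−3 + s

Repeated division with remainder:
  −5s^2 + 50s − 105 = (−5)(s^2 − 8s + 15) + (10s − 30)
  s^2 − 8s + 15 = ((1/10)s − 1/2)(10s − 30) + (0)
Last nonzero remainder: 10s − 30. Dividing through by 10 gives the monic gcd s − 3.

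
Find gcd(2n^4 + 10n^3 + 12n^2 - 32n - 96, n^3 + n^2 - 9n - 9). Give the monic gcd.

n + 3

Repeated division with remainder:
  2n^4 + 10n^3 + 12n^2 - 32n - 96 = (2n + 8)(n^3 + n^2 - 9n - 9) + (22n^2 + 58n - 24)
  n^3 + n^2 - 9n - 9 = ((1/22)n - 9/121)(22n^2 + 58n - 24) + (-(435/121)n - 1305/121)
  22n^2 + 58n - 24 = (-(2662/435)n + 968/435)(-(435/121)n - 1305/121) + (0)
Last nonzero remainder: -(435/121)n - 1305/121. Dividing through by -435/121 gives the monic gcd n + 3.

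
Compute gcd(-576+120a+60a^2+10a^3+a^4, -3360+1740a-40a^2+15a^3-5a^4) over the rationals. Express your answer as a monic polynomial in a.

-96+36a+4a^2+a^3

Repeated division with remainder:
  a^4+10a^3+60a^2+120a-576 = (-1/5)(-5a^4+15a^3-40a^2+1740a-3360) + (13a^3+52a^2+468a-1248)
  -5a^4+15a^3-40a^2+1740a-3360 = (-(5/13)a+35/13)(13a^3+52a^2+468a-1248) + (0)
Last nonzero remainder: 13a^3+52a^2+468a-1248. Dividing through by 13 gives the monic gcd a^3+4a^2+36a-96.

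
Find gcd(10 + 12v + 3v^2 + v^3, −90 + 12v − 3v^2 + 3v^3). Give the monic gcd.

10 + 2v + v^2

Euclidean algorithm in ℚ[v]:
  v^3 + 3v^2 + 12v + 10 = (1/3)(3v^3 − 3v^2 + 12v − 90) + (4v^2 + 8v + 40)
  3v^3 − 3v^2 + 12v − 90 = ((3/4)v − 9/4)(4v^2 + 8v + 40) + (0)
Last nonzero remainder: 4v^2 + 8v + 40. Dividing through by 4 gives the monic gcd v^2 + 2v + 10.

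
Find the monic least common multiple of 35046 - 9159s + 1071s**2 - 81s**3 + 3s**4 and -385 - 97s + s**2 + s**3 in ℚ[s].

Euclidean algorithm in ℚ[s]:
  3s**4 - 81s**3 + 1071s**2 - 9159s + 35046 = (3s - 84)(s**3 + s**2 - 97s - 385) + (1446s**2 - 16152s + 2706)
  s**3 + s**2 - 97s - 385 = ((1/1446)s + 2933/348486)(1446s**2 - 16152s + 2706) + ((2153088/58081)s - 23683968/58081)
  1446s**2 - 16152s + 2706 = ((13997521/358848)s - 2381321/358848)((2153088/58081)s - 23683968/58081) + (0)
Last nonzero remainder: (2153088/58081)s - 23683968/58081. Dividing through by 2153088/58081 gives the monic gcd s - 11.
Then lcm(f, g) = f·g / gcd(f, g); expanding and making the result monic gives the answer.

408870 + 33329s - 12459s**2 + 286s**3 + 68s**4 - 15s**5 + s**6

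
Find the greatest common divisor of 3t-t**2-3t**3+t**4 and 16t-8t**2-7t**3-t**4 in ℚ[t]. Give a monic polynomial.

Apply the Euclidean algorithm:
  t**4-3t**3-t**2+3t = (-1)(-t**4-7t**3-8t**2+16t) + (-10t**3-9t**2+19t)
  -t**4-7t**3-8t**2+16t = ((1/10)t+61/100)(-10t**3-9t**2+19t) + (-(441/100)t**2+(441/100)t)
  -10t**3-9t**2+19t = ((1000/441)t+1900/441)(-(441/100)t**2+(441/100)t) + (0)
Last nonzero remainder: -(441/100)t**2+(441/100)t. Dividing through by -441/100 gives the monic gcd t**2-t.

-t+t**2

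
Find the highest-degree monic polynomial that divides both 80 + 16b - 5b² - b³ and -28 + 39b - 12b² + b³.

-4 + b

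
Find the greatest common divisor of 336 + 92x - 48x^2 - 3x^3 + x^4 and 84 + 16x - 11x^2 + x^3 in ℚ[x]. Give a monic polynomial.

Euclidean algorithm in ℚ[x]:
  x^4 - 3x^3 - 48x^2 + 92x + 336 = (x + 8)(x^3 - 11x^2 + 16x + 84) + (24x^2 - 120x - 336)
  x^3 - 11x^2 + 16x + 84 = ((1/24)x - 1/4)(24x^2 - 120x - 336) + (0)
Last nonzero remainder: 24x^2 - 120x - 336. Dividing through by 24 gives the monic gcd x^2 - 5x - 14.

-14 - 5x + x^2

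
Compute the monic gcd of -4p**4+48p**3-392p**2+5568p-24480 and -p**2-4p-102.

p**2+4p+102

Euclidean algorithm in ℚ[p]:
  -4p**4+48p**3-392p**2+5568p-24480 = (4p**2-64p+240)(-p**2-4p-102) + (0)
Last nonzero remainder: -p**2-4p-102. Dividing through by -1 gives the monic gcd p**2+4p+102.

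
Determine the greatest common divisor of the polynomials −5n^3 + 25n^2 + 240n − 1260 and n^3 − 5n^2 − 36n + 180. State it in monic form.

n − 6

By polynomial division,
  −5n^3 + 25n^2 + 240n − 1260 = (−5)(n^3 − 5n^2 − 36n + 180) + (60n − 360)
  n^3 − 5n^2 − 36n + 180 = ((1/60)n^2 + (1/60)n − 1/2)(60n − 360) + (0)
Last nonzero remainder: 60n − 360. Dividing through by 60 gives the monic gcd n − 6.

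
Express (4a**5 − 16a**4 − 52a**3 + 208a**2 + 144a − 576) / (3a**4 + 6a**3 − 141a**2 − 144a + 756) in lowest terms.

By polynomial division,
  4a**5 − 16a**4 − 52a**3 + 208a**2 + 144a − 576 = ((4/3)a − 8)(3a**4 + 6a**3 − 141a**2 − 144a + 756) + (184a**3 − 728a**2 − 2016a + 5472)
  3a**4 + 6a**3 − 141a**2 − 144a + 756 = ((3/184)a + 411/4232)(184a**3 − 728a**2 − 2016a + 5472) + (−(19800/529)a**2 − (19800/529)a + 118800/529)
  184a**3 − 728a**2 − 2016a + 5472 = (−(12167/2475)a + 20102/825)(−(19800/529)a**2 − (19800/529)a + 118800/529) + (0)
Last nonzero remainder: −(19800/529)a**2 − (19800/529)a + 118800/529. Dividing through by −19800/529 gives the monic gcd a**2 + a − 6.
Cancel a**2 + a − 6 from numerator and denominator to get the reduced form.

(4a**3 − 20a**2 − 8a + 96)/(3a**2 + 3a − 126)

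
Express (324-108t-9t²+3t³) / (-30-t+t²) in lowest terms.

(-54+9t+3t²)/(5+t)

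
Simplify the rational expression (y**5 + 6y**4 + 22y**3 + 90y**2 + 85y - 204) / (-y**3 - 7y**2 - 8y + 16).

Euclidean algorithm in ℚ[y]:
  y**5 + 6y**4 + 22y**3 + 90y**2 + 85y - 204 = (-y**2 + y - 21)(-y**3 - 7y**2 - 8y + 16) + (-33y**2 - 99y + 132)
  -y**3 - 7y**2 - 8y + 16 = ((1/33)y + 4/33)(-33y**2 - 99y + 132) + (0)
Last nonzero remainder: -33y**2 - 99y + 132. Dividing through by -33 gives the monic gcd y**2 + 3y - 4.
Cancel y**2 + 3y - 4 from numerator and denominator to get the reduced form.

(-y**3 - 3y**2 - 17y - 51)/(y + 4)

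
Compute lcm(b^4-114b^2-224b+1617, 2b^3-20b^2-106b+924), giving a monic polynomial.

Apply the Euclidean algorithm:
  b^4-114b^2-224b+1617 = ((1/2)b+5)(2b^3-20b^2-106b+924) + (39b^2-156b-3003)
  2b^3-20b^2-106b+924 = ((2/39)b-4/13)(39b^2-156b-3003) + (0)
Last nonzero remainder: 39b^2-156b-3003. Dividing through by 39 gives the monic gcd b^2-4b-77.
Then lcm(f, g) = f·g / gcd(f, g); expanding and making the result monic gives the answer.

b^5-6b^4-114b^3+460b^2+2961b-9702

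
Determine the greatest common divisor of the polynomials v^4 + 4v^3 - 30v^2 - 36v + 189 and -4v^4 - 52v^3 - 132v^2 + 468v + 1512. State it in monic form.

Euclidean algorithm in ℚ[v]:
  v^4 + 4v^3 - 30v^2 - 36v + 189 = (-1/4)(-4v^4 - 52v^3 - 132v^2 + 468v + 1512) + (-9v^3 - 63v^2 + 81v + 567)
  -4v^4 - 52v^3 - 132v^2 + 468v + 1512 = ((4/9)v + 8/3)(-9v^3 - 63v^2 + 81v + 567) + (0)
Last nonzero remainder: -9v^3 - 63v^2 + 81v + 567. Dividing through by -9 gives the monic gcd v^3 + 7v^2 - 9v - 63.

v^3 + 7v^2 - 9v - 63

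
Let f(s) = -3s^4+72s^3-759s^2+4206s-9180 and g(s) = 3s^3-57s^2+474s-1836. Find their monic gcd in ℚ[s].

By polynomial division,
  -3s^4+72s^3-759s^2+4206s-9180 = (-s+5)(3s^3-57s^2+474s-1836) + (0)
Last nonzero remainder: 3s^3-57s^2+474s-1836. Dividing through by 3 gives the monic gcd s^3-19s^2+158s-612.

s^3-19s^2+158s-612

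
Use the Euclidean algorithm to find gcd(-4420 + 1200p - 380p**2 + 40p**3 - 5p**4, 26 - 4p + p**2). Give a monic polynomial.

26 - 4p + p**2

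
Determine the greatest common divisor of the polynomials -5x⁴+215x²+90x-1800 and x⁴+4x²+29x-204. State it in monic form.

x²+x-12

By polynomial division,
  -5x⁴+215x²+90x-1800 = (-5)(x⁴+4x²+29x-204) + (235x²+235x-2820)
  x⁴+4x²+29x-204 = ((1/235)x²-(1/235)x+17/235)(235x²+235x-2820) + (0)
Last nonzero remainder: 235x²+235x-2820. Dividing through by 235 gives the monic gcd x²+x-12.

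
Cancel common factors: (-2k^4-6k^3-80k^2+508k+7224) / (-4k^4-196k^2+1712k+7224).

(k+6)/(2k+6)

Apply the Euclidean algorithm:
  -2k^4-6k^3-80k^2+508k+7224 = (1/2)(-4k^4-196k^2+1712k+7224) + (-6k^3+18k^2-348k+3612)
  -4k^4-196k^2+1712k+7224 = ((2/3)k+2)(-6k^3+18k^2-348k+3612) + (0)
Last nonzero remainder: -6k^3+18k^2-348k+3612. Dividing through by -6 gives the monic gcd k^3-3k^2+58k-602.
Cancel k^3-3k^2+58k-602 from numerator and denominator to get the reduced form.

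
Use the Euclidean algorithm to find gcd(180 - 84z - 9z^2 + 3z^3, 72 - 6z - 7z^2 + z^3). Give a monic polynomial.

-6 + z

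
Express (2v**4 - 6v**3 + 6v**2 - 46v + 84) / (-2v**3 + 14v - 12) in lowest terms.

Apply the Euclidean algorithm:
  2v**4 - 6v**3 + 6v**2 - 46v + 84 = (-v + 3)(-2v**3 + 14v - 12) + (20v**2 - 100v + 120)
  -2v**3 + 14v - 12 = (-(1/10)v - 1/2)(20v**2 - 100v + 120) + (-24v + 48)
  20v**2 - 100v + 120 = (-(5/6)v + 5/2)(-24v + 48) + (0)
Last nonzero remainder: -24v + 48. Dividing through by -24 gives the monic gcd v - 2.
Cancel v - 2 from numerator and denominator to get the reduced form.

(-v**3 + v**2 - v + 21)/(v**2 + 2v - 3)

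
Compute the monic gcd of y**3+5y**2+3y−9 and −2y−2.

1

Apply the Euclidean algorithm:
  y**3+5y**2+3y−9 = (−(1/2)y**2−2y+1/2)(−2y−2) + (−8)
  −2y−2 = ((1/4)y+1/4)(−8) + (0)
The last nonzero remainder is the constant −8, so the polynomials are coprime and gcd = 1.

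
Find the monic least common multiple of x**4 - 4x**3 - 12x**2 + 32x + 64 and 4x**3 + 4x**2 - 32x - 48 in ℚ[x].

Euclidean algorithm in ℚ[x]:
  x**4 - 4x**3 - 12x**2 + 32x + 64 = ((1/4)x - 5/4)(4x**3 + 4x**2 - 32x - 48) + (x**2 + 4x + 4)
  4x**3 + 4x**2 - 32x - 48 = (4x - 12)(x**2 + 4x + 4) + (0)
The last nonzero remainder x**2 + 4x + 4 is already monic.
Then lcm(f, g) = f·g / gcd(f, g); expanding and making the result monic gives the answer.

x**5 - 7x**4 + 68x**2 - 32x - 192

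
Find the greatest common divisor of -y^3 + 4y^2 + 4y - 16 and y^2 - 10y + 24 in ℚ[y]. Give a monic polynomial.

y - 4

Euclidean algorithm in ℚ[y]:
  -y^3 + 4y^2 + 4y - 16 = (-y - 6)(y^2 - 10y + 24) + (-32y + 128)
  y^2 - 10y + 24 = (-(1/32)y + 3/16)(-32y + 128) + (0)
Last nonzero remainder: -32y + 128. Dividing through by -32 gives the monic gcd y - 4.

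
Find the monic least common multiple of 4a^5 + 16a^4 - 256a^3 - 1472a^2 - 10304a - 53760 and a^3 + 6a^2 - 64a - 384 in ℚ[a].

Euclidean algorithm in ℚ[a]:
  4a^5 + 16a^4 - 256a^3 - 1472a^2 - 10304a - 53760 = (4a^2 - 8a + 48)(a^3 + 6a^2 - 64a - 384) + (-736a^2 - 10304a - 35328)
  a^3 + 6a^2 - 64a - 384 = (-(1/736)a + 1/92)(-736a^2 - 10304a - 35328) + (0)
Last nonzero remainder: -736a^2 - 10304a - 35328. Dividing through by -736 gives the monic gcd a^2 + 14a + 48.
Then lcm(f, g) = f·g / gcd(f, g); expanding and making the result monic gives the answer.

a^6 - 4a^5 - 96a^4 + 144a^3 + 368a^2 + 7168a + 107520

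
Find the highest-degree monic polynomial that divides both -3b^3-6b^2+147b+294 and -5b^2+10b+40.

b+2

Euclidean algorithm in ℚ[b]:
  -3b^3-6b^2+147b+294 = ((3/5)b+12/5)(-5b^2+10b+40) + (99b+198)
  -5b^2+10b+40 = (-(5/99)b+20/99)(99b+198) + (0)
Last nonzero remainder: 99b+198. Dividing through by 99 gives the monic gcd b+2.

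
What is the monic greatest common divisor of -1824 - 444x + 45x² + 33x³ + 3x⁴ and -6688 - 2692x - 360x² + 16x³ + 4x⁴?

By polynomial division,
  3x⁴ + 33x³ + 45x² - 444x - 1824 = (3/4)(4x⁴ + 16x³ - 360x² - 2692x - 6688) + (21x³ + 315x² + 1575x + 3192)
  4x⁴ + 16x³ - 360x² - 2692x - 6688 = ((4/21)x - 44/21)(21x³ + 315x² + 1575x + 3192) + (0)
Last nonzero remainder: 21x³ + 315x² + 1575x + 3192. Dividing through by 21 gives the monic gcd x³ + 15x² + 75x + 152.

152 + 75x + 15x² + x³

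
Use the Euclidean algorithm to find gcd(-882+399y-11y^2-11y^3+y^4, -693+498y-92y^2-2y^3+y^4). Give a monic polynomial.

21-10y+y^2

By polynomial division,
  y^4-11y^3-11y^2+399y-882 = (y^4-2y^3-92y^2+498y-693) + (-9y^3+81y^2-99y-189)
  y^4-2y^3-92y^2+498y-693 = (-(1/9)y-7/9)(-9y^3+81y^2-99y-189) + (-40y^2+400y-840)
  -9y^3+81y^2-99y-189 = ((9/40)y+9/40)(-40y^2+400y-840) + (0)
Last nonzero remainder: -40y^2+400y-840. Dividing through by -40 gives the monic gcd y^2-10y+21.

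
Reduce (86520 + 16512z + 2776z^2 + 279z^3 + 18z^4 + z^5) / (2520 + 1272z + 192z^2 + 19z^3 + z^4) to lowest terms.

(103 + 2z + z^2)/(3 + z)

Euclidean algorithm in ℚ[z]:
  z^5 + 18z^4 + 279z^3 + 2776z^2 + 16512z + 86520 = (z - 1)(z^4 + 19z^3 + 192z^2 + 1272z + 2520) + (106z^3 + 1696z^2 + 15264z + 89040)
  z^4 + 19z^3 + 192z^2 + 1272z + 2520 = ((1/106)z + 3/106)(106z^3 + 1696z^2 + 15264z + 89040) + (0)
Last nonzero remainder: 106z^3 + 1696z^2 + 15264z + 89040. Dividing through by 106 gives the monic gcd z^3 + 16z^2 + 144z + 840.
Cancel z^3 + 16z^2 + 144z + 840 from numerator and denominator to get the reduced form.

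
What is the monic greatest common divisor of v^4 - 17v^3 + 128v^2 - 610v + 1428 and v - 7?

Apply the Euclidean algorithm:
  v^4 - 17v^3 + 128v^2 - 610v + 1428 = (v^3 - 10v^2 + 58v - 204)(v - 7) + (0)
The last nonzero remainder v - 7 is already monic.

v - 7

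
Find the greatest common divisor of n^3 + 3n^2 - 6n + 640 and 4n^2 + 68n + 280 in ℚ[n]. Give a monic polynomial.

Apply the Euclidean algorithm:
  n^3 + 3n^2 - 6n + 640 = ((1/4)n - 7/2)(4n^2 + 68n + 280) + (162n + 1620)
  4n^2 + 68n + 280 = ((2/81)n + 14/81)(162n + 1620) + (0)
Last nonzero remainder: 162n + 1620. Dividing through by 162 gives the monic gcd n + 10.

n + 10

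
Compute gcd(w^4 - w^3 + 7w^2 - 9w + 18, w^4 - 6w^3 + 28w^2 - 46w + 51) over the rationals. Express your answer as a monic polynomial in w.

w^2 - 2w + 3

Euclidean algorithm in ℚ[w]:
  w^4 - w^3 + 7w^2 - 9w + 18 = (w^4 - 6w^3 + 28w^2 - 46w + 51) + (5w^3 - 21w^2 + 37w - 33)
  w^4 - 6w^3 + 28w^2 - 46w + 51 = ((1/5)w - 9/25)(5w^3 - 21w^2 + 37w - 33) + ((326/25)w^2 - (652/25)w + 978/25)
  5w^3 - 21w^2 + 37w - 33 = ((125/326)w - 275/326)((326/25)w^2 - (652/25)w + 978/25) + (0)
Last nonzero remainder: (326/25)w^2 - (652/25)w + 978/25. Dividing through by 326/25 gives the monic gcd w^2 - 2w + 3.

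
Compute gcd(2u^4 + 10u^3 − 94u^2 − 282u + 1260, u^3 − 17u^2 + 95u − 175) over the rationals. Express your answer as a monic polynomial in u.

Apply the Euclidean algorithm:
  2u^4 + 10u^3 − 94u^2 − 282u + 1260 = (2u + 44)(u^3 − 17u^2 + 95u − 175) + (464u^2 − 4112u + 8960)
  u^3 − 17u^2 + 95u − 175 = ((1/464)u − 59/3364)(464u^2 − 4112u + 8960) + ((3003/841)u − 15015/841)
  464u^2 − 4112u + 8960 = ((390224/3003)u − 215296/429)((3003/841)u − 15015/841) + (0)
Last nonzero remainder: (3003/841)u − 15015/841. Dividing through by 3003/841 gives the monic gcd u − 5.

u − 5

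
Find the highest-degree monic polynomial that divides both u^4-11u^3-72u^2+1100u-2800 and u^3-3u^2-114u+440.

u^2-14u+40

Repeated division with remainder:
  u^4-11u^3-72u^2+1100u-2800 = (u-8)(u^3-3u^2-114u+440) + (18u^2-252u+720)
  u^3-3u^2-114u+440 = ((1/18)u+11/18)(18u^2-252u+720) + (0)
Last nonzero remainder: 18u^2-252u+720. Dividing through by 18 gives the monic gcd u^2-14u+40.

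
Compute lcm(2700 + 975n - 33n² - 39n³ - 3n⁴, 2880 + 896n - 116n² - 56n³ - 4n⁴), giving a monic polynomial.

Apply the Euclidean algorithm:
  -3n⁴ - 39n³ - 33n² + 975n + 2700 = (3/4)(-4n⁴ - 56n³ - 116n² + 896n + 2880) + (3n³ + 54n² + 303n + 540)
  -4n⁴ - 56n³ - 116n² + 896n + 2880 = (-(4/3)n + 16/3)(3n³ + 54n² + 303n + 540) + (0)
Last nonzero remainder: 3n³ + 54n² + 303n + 540. Dividing through by 3 gives the monic gcd n³ + 18n² + 101n + 180.
Then lcm(f, g) = f·g / gcd(f, g); expanding and making the result monic gives the answer.

3600 + 400n - 369n² - 41n³ + 9n⁴ + n⁵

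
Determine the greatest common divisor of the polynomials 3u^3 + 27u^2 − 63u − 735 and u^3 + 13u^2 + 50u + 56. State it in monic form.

u + 7

Euclidean algorithm in ℚ[u]:
  3u^3 + 27u^2 − 63u − 735 = (3)(u^3 + 13u^2 + 50u + 56) + (−12u^2 − 213u − 903)
  u^3 + 13u^2 + 50u + 56 = (−(1/12)u + 19/48)(−12u^2 − 213u − 903) + ((945/16)u + 6615/16)
  −12u^2 − 213u − 903 = (−(64/315)u − 688/315)((945/16)u + 6615/16) + (0)
Last nonzero remainder: (945/16)u + 6615/16. Dividing through by 945/16 gives the monic gcd u + 7.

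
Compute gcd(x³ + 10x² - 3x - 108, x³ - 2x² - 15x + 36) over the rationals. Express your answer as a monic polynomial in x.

Apply the Euclidean algorithm:
  x³ + 10x² - 3x - 108 = (x³ - 2x² - 15x + 36) + (12x² + 12x - 144)
  x³ - 2x² - 15x + 36 = ((1/12)x - 1/4)(12x² + 12x - 144) + (0)
Last nonzero remainder: 12x² + 12x - 144. Dividing through by 12 gives the monic gcd x² + x - 12.

x² + x - 12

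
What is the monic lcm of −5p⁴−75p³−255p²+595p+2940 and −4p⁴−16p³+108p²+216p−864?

Euclidean algorithm in ℚ[p]:
  −5p⁴−75p³−255p²+595p+2940 = (5/4)(−4p⁴−16p³+108p²+216p−864) + (−55p³−390p²+325p+4020)
  −4p⁴−16p³+108p²+216p−864 = ((4/55)p−136/605)(−55p³−390p²+325p+4020) + (−(400/121)p²−(400/121)p+4800/121)
  −55p³−390p²+325p+4020 = ((1331/80)p+8107/80)(−(400/121)p²−(400/121)p+4800/121) + (0)
Last nonzero remainder: −(400/121)p²−(400/121)p+4800/121. Dividing through by −400/121 gives the monic gcd p²+p−12.
Then lcm(f, g) = f·g / gcd(f, g); expanding and making the result monic gives the answer.

p⁶+18p⁵+78p⁴−236p³−1863p²+378p+10584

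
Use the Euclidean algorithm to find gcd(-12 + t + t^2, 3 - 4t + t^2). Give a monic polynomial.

-3 + t

By polynomial division,
  t^2 + t - 12 = (t^2 - 4t + 3) + (5t - 15)
  t^2 - 4t + 3 = ((1/5)t - 1/5)(5t - 15) + (0)
Last nonzero remainder: 5t - 15. Dividing through by 5 gives the monic gcd t - 3.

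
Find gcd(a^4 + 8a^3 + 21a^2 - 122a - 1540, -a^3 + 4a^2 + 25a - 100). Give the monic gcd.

By polynomial division,
  a^4 + 8a^3 + 21a^2 - 122a - 1540 = (-a - 12)(-a^3 + 4a^2 + 25a - 100) + (94a^2 + 78a - 2740)
  -a^3 + 4a^2 + 25a - 100 = (-(1/94)a + 227/4418)(94a^2 + 78a - 2740) + (-(18018/2209)a + 90090/2209)
  94a^2 + 78a - 2740 = (-(103823/9009)a - 605266/9009)(-(18018/2209)a + 90090/2209) + (0)
Last nonzero remainder: -(18018/2209)a + 90090/2209. Dividing through by -18018/2209 gives the monic gcd a - 5.

a - 5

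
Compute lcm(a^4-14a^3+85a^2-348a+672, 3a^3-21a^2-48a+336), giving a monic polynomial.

By polynomial division,
  a^4-14a^3+85a^2-348a+672 = ((1/3)a-7/3)(3a^3-21a^2-48a+336) + (52a^2-572a+1456)
  3a^3-21a^2-48a+336 = ((3/52)a+3/13)(52a^2-572a+1456) + (0)
Last nonzero remainder: 52a^2-572a+1456. Dividing through by 52 gives the monic gcd a^2-11a+28.
Then lcm(f, g) = f·g / gcd(f, g); expanding and making the result monic gives the answer.

a^5-10a^4+29a^3-8a^2-720a+2688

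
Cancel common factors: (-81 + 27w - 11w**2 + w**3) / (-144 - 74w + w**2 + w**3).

(9 - 2w + w**2)/(16 + 10w + w**2)

Repeated division with remainder:
  w**3 - 11w**2 + 27w - 81 = (w**3 + w**2 - 74w - 144) + (-12w**2 + 101w + 63)
  w**3 + w**2 - 74w - 144 = (-(1/12)w - 113/144)(-12w**2 + 101w + 63) + ((1513/144)w - 1513/16)
  -12w**2 + 101w + 63 = (-(1728/1513)w - 1008/1513)((1513/144)w - 1513/16) + (0)
Last nonzero remainder: (1513/144)w - 1513/16. Dividing through by 1513/144 gives the monic gcd w - 9.
Cancel w - 9 from numerator and denominator to get the reduced form.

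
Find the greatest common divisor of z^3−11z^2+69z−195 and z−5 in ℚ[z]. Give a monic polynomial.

z−5

Euclidean algorithm in ℚ[z]:
  z^3−11z^2+69z−195 = (z^2−6z+39)(z−5) + (0)
The last nonzero remainder z−5 is already monic.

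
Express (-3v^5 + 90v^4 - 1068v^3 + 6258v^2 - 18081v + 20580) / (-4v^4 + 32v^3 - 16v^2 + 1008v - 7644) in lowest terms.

(3v^3 - 48v^2 + 249v - 420)/(4v^2 + 24v + 156)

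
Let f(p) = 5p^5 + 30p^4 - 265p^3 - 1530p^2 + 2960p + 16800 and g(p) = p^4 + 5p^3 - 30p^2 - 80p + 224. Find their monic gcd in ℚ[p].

Repeated division with remainder:
  5p^5 + 30p^4 - 265p^3 - 1530p^2 + 2960p + 16800 = (5p + 5)(p^4 + 5p^3 - 30p^2 - 80p + 224) + (-140p^3 - 980p^2 + 2240p + 15680)
  p^4 + 5p^3 - 30p^2 - 80p + 224 = (-(1/140)p + 1/70)(-140p^3 - 980p^2 + 2240p + 15680) + (0)
Last nonzero remainder: -140p^3 - 980p^2 + 2240p + 15680. Dividing through by -140 gives the monic gcd p^3 + 7p^2 - 16p - 112.

p^3 + 7p^2 - 16p - 112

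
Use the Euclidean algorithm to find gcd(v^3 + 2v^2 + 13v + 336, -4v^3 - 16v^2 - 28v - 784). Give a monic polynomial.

Apply the Euclidean algorithm:
  v^3 + 2v^2 + 13v + 336 = (-1/4)(-4v^3 - 16v^2 - 28v - 784) + (-2v^2 + 6v + 140)
  -4v^3 - 16v^2 - 28v - 784 = (2v + 14)(-2v^2 + 6v + 140) + (-392v - 2744)
  -2v^2 + 6v + 140 = ((1/196)v - 5/98)(-392v - 2744) + (0)
Last nonzero remainder: -392v - 2744. Dividing through by -392 gives the monic gcd v + 7.

v + 7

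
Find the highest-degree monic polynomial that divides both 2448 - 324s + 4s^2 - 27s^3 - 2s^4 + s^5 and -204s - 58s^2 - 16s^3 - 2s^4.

102 + 29s + 8s^2 + s^3

By polynomial division,
  s^5 - 2s^4 - 27s^3 + 4s^2 - 324s + 2448 = (-(1/2)s + 5)(-2s^4 - 16s^3 - 58s^2 - 204s) + (24s^3 + 192s^2 + 696s + 2448)
  -2s^4 - 16s^3 - 58s^2 - 204s = (-(1/12)s)(24s^3 + 192s^2 + 696s + 2448) + (0)
Last nonzero remainder: 24s^3 + 192s^2 + 696s + 2448. Dividing through by 24 gives the monic gcd s^3 + 8s^2 + 29s + 102.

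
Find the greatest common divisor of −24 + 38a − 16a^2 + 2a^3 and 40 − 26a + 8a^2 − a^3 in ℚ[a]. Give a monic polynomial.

−4 + a

Repeated division with remainder:
  2a^3 − 16a^2 + 38a − 24 = (−2)(−a^3 + 8a^2 − 26a + 40) + (−14a + 56)
  −a^3 + 8a^2 − 26a + 40 = ((1/14)a^2 − (2/7)a + 5/7)(−14a + 56) + (0)
Last nonzero remainder: −14a + 56. Dividing through by −14 gives the monic gcd a − 4.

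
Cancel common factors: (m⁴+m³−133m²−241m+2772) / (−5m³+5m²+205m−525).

(−m³+6m²+91m−396)/(5m²−40m+75)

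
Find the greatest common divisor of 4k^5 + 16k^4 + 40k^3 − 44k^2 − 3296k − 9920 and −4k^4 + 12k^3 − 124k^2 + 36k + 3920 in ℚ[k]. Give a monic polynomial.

k^2 − k − 20

Apply the Euclidean algorithm:
  4k^5 + 16k^4 + 40k^3 − 44k^2 − 3296k − 9920 = (−k − 7)(−4k^4 + 12k^3 − 124k^2 + 36k + 3920) + (−876k^2 + 876k + 17520)
  −4k^4 + 12k^3 − 124k^2 + 36k + 3920 = ((1/219)k^2 − (2/219)k + 49/219)(−876k^2 + 876k + 17520) + (0)
Last nonzero remainder: −876k^2 + 876k + 17520. Dividing through by −876 gives the monic gcd k^2 − k − 20.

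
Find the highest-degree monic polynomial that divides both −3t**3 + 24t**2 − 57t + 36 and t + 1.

1

Apply the Euclidean algorithm:
  −3t**3 + 24t**2 − 57t + 36 = (−3t**2 + 27t − 84)(t + 1) + (120)
  t + 1 = ((1/120)t + 1/120)(120) + (0)
The last nonzero remainder is the constant 120, so the polynomials are coprime and gcd = 1.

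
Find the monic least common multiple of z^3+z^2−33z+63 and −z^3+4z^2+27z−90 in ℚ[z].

Repeated division with remainder:
  z^3+z^2−33z+63 = (−1)(−z^3+4z^2+27z−90) + (5z^2−6z−27)
  −z^3+4z^2+27z−90 = (−(1/5)z+14/25)(5z^2−6z−27) + ((624/25)z−1872/25)
  5z^2−6z−27 = ((125/624)z+75/208)((624/25)z−1872/25) + (0)
Last nonzero remainder: (624/25)z−1872/25. Dividing through by 624/25 gives the monic gcd z−3.
Then lcm(f, g) = f·g / gcd(f, g); expanding and making the result monic gives the answer.

z^5−64z^3+66z^2+927z−1890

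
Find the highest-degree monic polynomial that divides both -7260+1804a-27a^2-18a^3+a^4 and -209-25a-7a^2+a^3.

Euclidean algorithm in ℚ[a]:
  a^4-18a^3-27a^2+1804a-7260 = (a-11)(a^3-7a^2-25a-209) + (-79a^2+1738a-9559)
  a^3-7a^2-25a-209 = (-(1/79)a-15/79)(-79a^2+1738a-9559) + (184a-2024)
  -79a^2+1738a-9559 = (-(79/184)a+869/184)(184a-2024) + (0)
Last nonzero remainder: 184a-2024. Dividing through by 184 gives the monic gcd a-11.

-11+a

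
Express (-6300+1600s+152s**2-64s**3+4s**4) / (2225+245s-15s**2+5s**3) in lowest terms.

(-1260+572s-84s**2+4s**3)/(445-40s+5s**2)

Euclidean algorithm in ℚ[s]:
  4s**4-64s**3+152s**2+1600s-6300 = ((4/5)s-52/5)(5s**3-15s**2+245s+2225) + (-200s**2+2368s+16840)
  5s**3-15s**2+245s+2225 = (-(1/40)s-221/1000)(-200s**2+2368s+16840) + ((148666/125)s+148666/25)
  -200s**2+2368s+16840 = (-(12500/74333)s+210500/74333)((148666/125)s+148666/25) + (0)
Last nonzero remainder: (148666/125)s+148666/25. Dividing through by 148666/125 gives the monic gcd s+5.
Cancel s+5 from numerator and denominator to get the reduced form.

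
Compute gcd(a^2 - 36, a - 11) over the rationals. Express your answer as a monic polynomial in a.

1

By polynomial division,
  a^2 - 36 = (a + 11)(a - 11) + (85)
  a - 11 = ((1/85)a - 11/85)(85) + (0)
The last nonzero remainder is the constant 85, so the polynomials are coprime and gcd = 1.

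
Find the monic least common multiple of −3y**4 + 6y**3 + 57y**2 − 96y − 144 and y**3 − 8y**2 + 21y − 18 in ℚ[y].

Apply the Euclidean algorithm:
  −3y**4 + 6y**3 + 57y**2 − 96y − 144 = (−3y − 18)(y**3 − 8y**2 + 21y − 18) + (−24y**2 + 228y − 468)
  y**3 − 8y**2 + 21y − 18 = (−(1/24)y − 1/16)(−24y**2 + 228y − 468) + ((63/4)y − 189/4)
  −24y**2 + 228y − 468 = (−(32/21)y + 208/21)((63/4)y − 189/4) + (0)
Last nonzero remainder: (63/4)y − 189/4. Dividing through by 63/4 gives the monic gcd y − 3.
Then lcm(f, g) = f·g / gcd(f, g); expanding and making the result monic gives the answer.

y**6 − 7y**5 − 3y**4 + 115y**3 − 226y**2 − 48y + 288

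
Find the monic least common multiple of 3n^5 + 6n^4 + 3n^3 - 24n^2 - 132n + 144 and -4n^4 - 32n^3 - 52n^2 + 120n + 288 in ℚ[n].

Apply the Euclidean algorithm:
  3n^5 + 6n^4 + 3n^3 - 24n^2 - 132n + 144 = (-(3/4)n + 9/2)(-4n^4 - 32n^3 - 52n^2 + 120n + 288) + (108n^3 + 300n^2 - 456n - 1152)
  -4n^4 - 32n^3 - 52n^2 + 120n + 288 = (-(1/27)n - 47/243)(108n^3 + 300n^2 - 456n - 1152) + (-(880/81)n^2 - (880/81)n + 1760/27)
  108n^3 + 300n^2 - 456n - 1152 = (-(2187/220)n - 972/55)(-(880/81)n^2 - (880/81)n + 1760/27) + (0)
Last nonzero remainder: -(880/81)n^2 - (880/81)n + 1760/27. Dividing through by -880/81 gives the monic gcd n^2 + n - 6.
Then lcm(f, g) = f·g / gcd(f, g); expanding and making the result monic gives the answer.

n^7 + 9n^6 + 27n^5 + 23n^4 - 88n^3 - 356n^2 - 192n + 576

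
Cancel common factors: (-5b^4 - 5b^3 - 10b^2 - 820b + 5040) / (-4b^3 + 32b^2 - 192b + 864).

Apply the Euclidean algorithm:
  -5b^4 - 5b^3 - 10b^2 - 820b + 5040 = ((5/4)b + 45/4)(-4b^3 + 32b^2 - 192b + 864) + (-130b^2 + 260b - 4680)
  -4b^3 + 32b^2 - 192b + 864 = ((2/65)b - 12/65)(-130b^2 + 260b - 4680) + (0)
Last nonzero remainder: -130b^2 + 260b - 4680. Dividing through by -130 gives the monic gcd b^2 - 2b + 36.
Cancel b^2 - 2b + 36 from numerator and denominator to get the reduced form.

(5b^2 + 15b - 140)/(4b - 24)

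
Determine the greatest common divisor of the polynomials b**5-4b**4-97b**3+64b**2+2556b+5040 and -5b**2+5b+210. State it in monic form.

b**2-b-42

Euclidean algorithm in ℚ[b]:
  b**5-4b**4-97b**3+64b**2+2556b+5040 = (-(1/5)b**3+(3/5)b**2+(58/5)b+24)(-5b**2+5b+210) + (0)
Last nonzero remainder: -5b**2+5b+210. Dividing through by -5 gives the monic gcd b**2-b-42.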